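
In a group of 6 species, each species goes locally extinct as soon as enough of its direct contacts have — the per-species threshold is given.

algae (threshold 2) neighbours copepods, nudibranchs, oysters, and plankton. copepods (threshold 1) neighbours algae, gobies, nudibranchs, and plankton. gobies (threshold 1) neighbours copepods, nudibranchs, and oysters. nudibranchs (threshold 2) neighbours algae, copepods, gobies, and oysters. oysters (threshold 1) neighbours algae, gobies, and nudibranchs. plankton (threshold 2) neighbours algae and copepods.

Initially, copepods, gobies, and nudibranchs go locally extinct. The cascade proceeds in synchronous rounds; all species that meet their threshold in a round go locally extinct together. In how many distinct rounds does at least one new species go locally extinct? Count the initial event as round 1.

Round 1 — copepods, gobies, nudibranchs go locally extinct (initial).
Round 2 — checking thresholds:
  algae: 2 of 4 neighbours ≥ 2, goes locally extinct.
  oysters: 2 of 3 neighbours ≥ 1, goes locally extinct.
  plankton: 1 of 2 neighbours < 2, not yet.
Round 3 — checking thresholds:
  plankton: 2 of 2 neighbours ≥ 2, goes locally extinct.
Round 4 — no new extinctions; cascade stops.

3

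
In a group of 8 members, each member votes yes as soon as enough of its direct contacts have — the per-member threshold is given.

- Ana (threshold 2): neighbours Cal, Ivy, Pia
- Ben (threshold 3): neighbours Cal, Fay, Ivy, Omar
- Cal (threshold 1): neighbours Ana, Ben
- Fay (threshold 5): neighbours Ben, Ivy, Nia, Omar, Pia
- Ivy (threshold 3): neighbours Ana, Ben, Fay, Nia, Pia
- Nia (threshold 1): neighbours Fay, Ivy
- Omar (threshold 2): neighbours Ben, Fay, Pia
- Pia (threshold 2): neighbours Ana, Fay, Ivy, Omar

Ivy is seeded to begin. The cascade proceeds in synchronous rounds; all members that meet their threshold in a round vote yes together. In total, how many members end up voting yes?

Round 1 — Ivy votes yes (initial).
Round 2 — checking thresholds:
  Ana: 1 of 3 neighbours < 2, not yet.
  Ben: 1 of 4 neighbours < 3, not yet.
  Fay: 1 of 5 neighbours < 5, not yet.
  Nia: 1 of 2 neighbours ≥ 1, votes yes.
  Pia: 1 of 4 neighbours < 2, not yet.
Round 3 — no new yes votes; cascade stops.

2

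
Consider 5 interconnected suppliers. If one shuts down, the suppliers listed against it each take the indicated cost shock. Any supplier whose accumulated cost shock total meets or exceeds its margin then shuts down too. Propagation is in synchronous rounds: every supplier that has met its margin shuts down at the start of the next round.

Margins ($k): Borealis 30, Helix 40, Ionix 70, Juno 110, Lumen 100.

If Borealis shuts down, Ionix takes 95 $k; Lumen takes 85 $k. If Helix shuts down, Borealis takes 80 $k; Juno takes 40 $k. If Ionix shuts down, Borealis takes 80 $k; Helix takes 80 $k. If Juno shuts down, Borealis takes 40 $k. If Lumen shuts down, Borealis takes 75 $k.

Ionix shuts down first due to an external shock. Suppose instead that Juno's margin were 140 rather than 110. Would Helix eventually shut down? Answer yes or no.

yes

With Juno's margin at 140:
Round 1 — Ionix shuts down (initial).
  Borealis: +80 → 80 ≥ 30
  Helix: +80 → 80 ≥ 40
Round 2 — Borealis, Helix shut down.
  Juno: +40 → 40 < 140
  Lumen: +85 → 85 < 100
No further shutdowns.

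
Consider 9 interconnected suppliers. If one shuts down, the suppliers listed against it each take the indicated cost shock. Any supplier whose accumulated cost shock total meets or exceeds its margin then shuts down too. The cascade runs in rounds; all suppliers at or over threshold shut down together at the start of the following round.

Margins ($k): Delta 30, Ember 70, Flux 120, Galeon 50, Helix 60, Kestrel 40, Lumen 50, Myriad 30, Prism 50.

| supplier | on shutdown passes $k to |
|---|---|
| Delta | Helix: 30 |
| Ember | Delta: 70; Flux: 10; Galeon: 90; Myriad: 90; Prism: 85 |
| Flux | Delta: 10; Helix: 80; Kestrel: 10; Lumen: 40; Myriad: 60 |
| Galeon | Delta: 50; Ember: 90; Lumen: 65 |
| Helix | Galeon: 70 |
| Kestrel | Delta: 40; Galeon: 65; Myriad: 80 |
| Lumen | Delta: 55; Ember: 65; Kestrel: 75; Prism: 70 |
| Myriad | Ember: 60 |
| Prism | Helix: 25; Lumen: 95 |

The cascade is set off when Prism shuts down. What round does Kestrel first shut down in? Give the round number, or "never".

3

Round 1 — Prism shuts down (initial).
  Helix: +25 → 25 < 60
  Lumen: +95 → 95 ≥ 50
Round 2 — Lumen shuts down.
  Delta: +55 → 55 ≥ 30
  Ember: +65 → 65 < 70
  Kestrel: +75 → 75 ≥ 40
Round 3 — Delta, Kestrel shut down.
  Galeon: +65 → 65 ≥ 50
  Helix: +30 → 55 < 60
  Myriad: +80 → 80 ≥ 30
Round 4 — Galeon, Myriad shut down.
  Ember: +90+60 → 215 ≥ 70
Round 5 — Ember shuts down.
  Flux: +10 → 10 < 120
No further shutdowns.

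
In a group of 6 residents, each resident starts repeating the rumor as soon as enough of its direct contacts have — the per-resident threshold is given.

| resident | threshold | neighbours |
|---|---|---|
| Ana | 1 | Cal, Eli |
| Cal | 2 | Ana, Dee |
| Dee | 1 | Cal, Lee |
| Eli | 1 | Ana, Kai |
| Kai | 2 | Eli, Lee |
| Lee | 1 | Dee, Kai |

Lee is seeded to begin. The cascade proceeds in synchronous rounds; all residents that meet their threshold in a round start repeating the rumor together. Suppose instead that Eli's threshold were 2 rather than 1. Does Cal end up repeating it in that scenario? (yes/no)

no

With Eli's threshold at 2:
Round 1 — Lee starts repeating the rumor (initial).
Round 2 — checking thresholds:
  Dee: 1 of 2 neighbours ≥ 1, starts repeating the rumor.
  Kai: 1 of 2 neighbours < 2, below threshold.
Round 3 — no new spreads; cascade stops.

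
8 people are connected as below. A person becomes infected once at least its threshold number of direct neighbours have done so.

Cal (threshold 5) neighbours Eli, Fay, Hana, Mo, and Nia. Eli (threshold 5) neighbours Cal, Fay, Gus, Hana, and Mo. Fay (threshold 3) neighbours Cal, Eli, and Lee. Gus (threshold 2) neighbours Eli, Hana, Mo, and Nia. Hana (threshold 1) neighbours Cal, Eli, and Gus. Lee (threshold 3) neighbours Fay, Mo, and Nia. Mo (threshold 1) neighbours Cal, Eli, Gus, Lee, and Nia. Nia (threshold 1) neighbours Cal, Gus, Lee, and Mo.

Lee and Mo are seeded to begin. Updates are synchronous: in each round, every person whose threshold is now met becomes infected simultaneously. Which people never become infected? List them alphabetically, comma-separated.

Round 1 — Lee, Mo become infected (initial).
Round 2 — checking thresholds:
  Cal: 1 of 5 neighbours < 5, holds.
  Eli: 1 of 5 neighbours < 5, holds.
  Fay: 1 of 3 neighbours < 3, holds.
  Gus: 1 of 4 neighbours < 2, holds.
  Nia: 2 of 4 neighbours ≥ 1, becomes infected.
Round 3 — checking thresholds:
  Cal: 2 of 5 neighbours < 5, holds.
  Eli: 1 of 5 neighbours < 5, holds.
  Fay: 1 of 3 neighbours < 3, holds.
  Gus: 2 of 4 neighbours ≥ 2, becomes infected.
Round 4 — checking thresholds:
  Cal: 2 of 5 neighbours < 5, holds.
  Eli: 2 of 5 neighbours < 5, holds.
  Fay: 1 of 3 neighbours < 3, holds.
  Hana: 1 of 3 neighbours ≥ 1, becomes infected.
Round 5 — no new infections; cascade stops.

Cal, Eli, Fay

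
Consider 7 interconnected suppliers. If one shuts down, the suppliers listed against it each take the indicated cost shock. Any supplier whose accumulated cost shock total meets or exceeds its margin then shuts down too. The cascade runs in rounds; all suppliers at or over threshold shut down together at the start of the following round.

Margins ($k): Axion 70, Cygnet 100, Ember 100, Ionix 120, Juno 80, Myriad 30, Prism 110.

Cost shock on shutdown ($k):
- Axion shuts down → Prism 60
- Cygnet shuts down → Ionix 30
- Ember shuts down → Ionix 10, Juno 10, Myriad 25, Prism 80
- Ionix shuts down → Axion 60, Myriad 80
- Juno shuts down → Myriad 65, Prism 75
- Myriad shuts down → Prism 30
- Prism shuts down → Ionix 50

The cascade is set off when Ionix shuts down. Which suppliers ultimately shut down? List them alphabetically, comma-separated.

Ionix, Myriad

Round 1 — Ionix shuts down (initial).
  Axion: +60 → 60 < 70
  Myriad: +80 → 80 ≥ 30
Round 2 — Myriad shuts down.
  Prism: +30 → 30 < 110
No further shutdowns.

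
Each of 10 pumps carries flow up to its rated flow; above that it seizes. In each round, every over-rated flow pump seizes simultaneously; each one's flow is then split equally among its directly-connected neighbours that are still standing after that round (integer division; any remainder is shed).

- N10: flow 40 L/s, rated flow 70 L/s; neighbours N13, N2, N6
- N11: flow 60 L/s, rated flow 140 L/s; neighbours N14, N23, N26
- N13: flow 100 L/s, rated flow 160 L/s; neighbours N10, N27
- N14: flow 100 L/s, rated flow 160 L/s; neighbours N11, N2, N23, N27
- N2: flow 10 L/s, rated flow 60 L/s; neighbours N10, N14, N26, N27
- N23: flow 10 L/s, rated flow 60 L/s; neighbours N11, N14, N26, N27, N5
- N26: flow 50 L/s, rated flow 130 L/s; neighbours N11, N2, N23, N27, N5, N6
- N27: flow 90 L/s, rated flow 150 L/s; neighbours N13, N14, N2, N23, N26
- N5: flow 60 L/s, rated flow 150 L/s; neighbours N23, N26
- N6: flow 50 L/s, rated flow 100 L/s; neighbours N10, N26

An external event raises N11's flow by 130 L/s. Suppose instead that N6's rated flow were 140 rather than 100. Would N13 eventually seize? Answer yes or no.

With N6's rated flow at 140:
Round 1 — N11 at 190 > 140. N11 seizes.
  N11 sheds 190 L/s to N14, N23, N26: 63 each (1 lost).
    N14: 100+63 = 163 > 160
    N23: 10+63 = 73 > 60
    N26: 50+63 = 113 ≤ 130
Round 2 — N14, N23 seize.
  N14 sheds 163 L/s to N2, N27: 81 each (1 lost).
    N2: 10+81 = 91 > 60
    N27: 90+81 = 171 > 150
  N23 sheds 73 L/s to N26, N27, N5: 24 each (1 lost).
    N26: 113+24 = 137 > 130
    N27: 171+24 = 195 > 150
    N5: 60+24 = 84 ≤ 150
Round 3 — N2, N26, N27 seize.
  N2 sheds 91 L/s to N10: 91 each.
    N10: 40+91 = 131 > 70
  N26 sheds 137 L/s to N5, N6: 68 each (1 lost).
    N5: 84+68 = 152 > 150
    N6: 50+68 = 118 ≤ 140
  N27 sheds 195 L/s to N13: 195 each.
    N13: 100+195 = 295 > 160
Round 4 — N10, N13, N5 seize.
  N10 sheds 131 L/s to N6: 131 each.
    N6: 118+131 = 249 > 140
  N13 sheds 295 L/s: no online neighbours, lost.
  N5 sheds 152 L/s: no online neighbours, lost.
Round 5 — N6 seizes.
  N6 sheds 249 L/s: no online neighbours, lost.
No further seizures.

yes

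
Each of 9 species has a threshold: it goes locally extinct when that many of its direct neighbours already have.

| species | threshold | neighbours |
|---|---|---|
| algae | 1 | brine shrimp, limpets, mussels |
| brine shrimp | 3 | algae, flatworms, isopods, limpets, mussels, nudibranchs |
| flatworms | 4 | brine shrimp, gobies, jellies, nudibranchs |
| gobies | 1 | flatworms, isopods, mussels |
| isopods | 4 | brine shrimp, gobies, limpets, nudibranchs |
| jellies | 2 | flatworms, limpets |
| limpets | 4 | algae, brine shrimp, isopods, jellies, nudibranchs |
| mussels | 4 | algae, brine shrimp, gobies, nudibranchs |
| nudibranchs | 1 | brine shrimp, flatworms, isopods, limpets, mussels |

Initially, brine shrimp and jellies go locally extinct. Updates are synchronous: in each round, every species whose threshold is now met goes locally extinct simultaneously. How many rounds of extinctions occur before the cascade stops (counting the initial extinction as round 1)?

Round 1 — brine shrimp, jellies go locally extinct (initial).
Round 2 — checking thresholds:
  algae: 1 of 3 neighbours ≥ 1, goes locally extinct.
  flatworms: 2 of 4 neighbours < 4, below threshold.
  isopods: 1 of 4 neighbours < 4, below threshold.
  limpets: 2 of 5 neighbours < 4, below threshold.
  mussels: 1 of 4 neighbours < 4, below threshold.
  nudibranchs: 1 of 5 neighbours ≥ 1, goes locally extinct.
Round 3 — checking thresholds:
  flatworms: 3 of 4 neighbours < 4, below threshold.
  isopods: 2 of 4 neighbours < 4, below threshold.
  limpets: 4 of 5 neighbours ≥ 4, goes locally extinct.
  mussels: 3 of 4 neighbours < 4, below threshold.
Round 4 — no new extinctions; cascade stops.

3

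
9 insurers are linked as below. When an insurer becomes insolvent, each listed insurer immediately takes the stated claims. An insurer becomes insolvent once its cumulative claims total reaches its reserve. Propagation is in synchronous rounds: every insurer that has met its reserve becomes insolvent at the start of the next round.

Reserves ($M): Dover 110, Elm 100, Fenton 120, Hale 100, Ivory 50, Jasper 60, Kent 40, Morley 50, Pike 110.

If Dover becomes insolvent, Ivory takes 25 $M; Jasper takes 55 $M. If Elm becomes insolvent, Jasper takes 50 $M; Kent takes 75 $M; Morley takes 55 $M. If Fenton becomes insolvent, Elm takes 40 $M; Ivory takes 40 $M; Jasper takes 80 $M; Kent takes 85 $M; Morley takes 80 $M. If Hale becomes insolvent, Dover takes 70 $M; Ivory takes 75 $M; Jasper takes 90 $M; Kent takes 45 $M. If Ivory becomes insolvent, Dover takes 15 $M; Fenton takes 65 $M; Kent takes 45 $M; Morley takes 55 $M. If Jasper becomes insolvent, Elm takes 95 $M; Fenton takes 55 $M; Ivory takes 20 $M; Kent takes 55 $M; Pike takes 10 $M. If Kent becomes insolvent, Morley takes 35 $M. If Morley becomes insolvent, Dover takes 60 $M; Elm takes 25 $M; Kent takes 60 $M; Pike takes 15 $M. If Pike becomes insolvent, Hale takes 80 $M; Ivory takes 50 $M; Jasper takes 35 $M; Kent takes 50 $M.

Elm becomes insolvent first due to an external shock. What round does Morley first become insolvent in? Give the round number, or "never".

2

Round 1 — Elm becomes insolvent (initial).
  Jasper: +50 → 50 < 60
  Kent: +75 → 75 ≥ 40
  Morley: +55 → 55 ≥ 50
Round 2 — Kent, Morley become insolvent.
  Dover: +60 → 60 < 110
  Pike: +15 → 15 < 110
No further insolvencies.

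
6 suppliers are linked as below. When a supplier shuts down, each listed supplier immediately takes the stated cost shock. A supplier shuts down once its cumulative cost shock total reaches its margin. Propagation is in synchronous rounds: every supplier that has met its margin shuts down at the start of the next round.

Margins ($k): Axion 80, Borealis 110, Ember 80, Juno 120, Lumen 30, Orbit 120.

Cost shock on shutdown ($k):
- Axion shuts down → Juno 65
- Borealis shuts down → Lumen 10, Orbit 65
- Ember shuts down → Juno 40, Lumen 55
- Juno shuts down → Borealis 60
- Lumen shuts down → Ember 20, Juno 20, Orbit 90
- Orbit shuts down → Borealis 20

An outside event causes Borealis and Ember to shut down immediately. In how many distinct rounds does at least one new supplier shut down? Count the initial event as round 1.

Round 1 — Borealis, Ember shut down (initial).
  Juno: +40 → 40 < 120
  Lumen: +10+55 → 65 ≥ 30
  Orbit: +65 → 65 < 120
Round 2 — Lumen shuts down.
  Juno: +20 → 60 < 120
  Orbit: +90 → 155 ≥ 120
Round 3 — Orbit shuts down.
No further shutdowns.

3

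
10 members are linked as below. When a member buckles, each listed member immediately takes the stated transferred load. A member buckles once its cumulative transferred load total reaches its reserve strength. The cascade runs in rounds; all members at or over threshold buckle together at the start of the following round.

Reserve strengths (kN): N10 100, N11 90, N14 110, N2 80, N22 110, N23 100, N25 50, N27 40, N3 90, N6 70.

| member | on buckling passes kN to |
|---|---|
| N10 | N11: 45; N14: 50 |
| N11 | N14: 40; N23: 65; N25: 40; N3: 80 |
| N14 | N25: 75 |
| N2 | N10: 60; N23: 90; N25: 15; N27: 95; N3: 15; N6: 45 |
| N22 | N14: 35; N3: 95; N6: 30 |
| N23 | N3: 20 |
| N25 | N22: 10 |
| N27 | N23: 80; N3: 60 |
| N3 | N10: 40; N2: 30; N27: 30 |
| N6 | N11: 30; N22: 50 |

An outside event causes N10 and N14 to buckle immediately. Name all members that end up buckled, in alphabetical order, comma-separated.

N10, N14, N25

Round 1 — N10, N14 buckle (initial).
  N11: +45 → 45 < 90
  N25: +75 → 75 ≥ 50
Round 2 — N25 buckles.
  N22: +10 → 10 < 110
No further bucklings.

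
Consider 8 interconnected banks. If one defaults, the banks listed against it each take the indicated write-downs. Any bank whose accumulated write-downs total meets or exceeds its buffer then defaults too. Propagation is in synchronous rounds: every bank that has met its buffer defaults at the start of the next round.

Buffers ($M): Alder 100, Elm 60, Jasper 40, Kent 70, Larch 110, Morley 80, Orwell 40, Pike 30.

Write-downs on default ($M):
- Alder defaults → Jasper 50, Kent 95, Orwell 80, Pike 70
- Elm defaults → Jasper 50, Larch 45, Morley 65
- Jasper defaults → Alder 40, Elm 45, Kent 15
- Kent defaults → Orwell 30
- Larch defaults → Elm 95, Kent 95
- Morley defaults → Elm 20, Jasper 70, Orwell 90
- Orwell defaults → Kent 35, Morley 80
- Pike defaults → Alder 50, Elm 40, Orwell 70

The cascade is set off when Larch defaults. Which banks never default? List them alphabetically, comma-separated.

Alder, Morley, Orwell, Pike

Round 1 — Larch defaults (initial).
  Elm: +95 → 95 ≥ 60
  Kent: +95 → 95 ≥ 70
Round 2 — Elm, Kent default.
  Jasper: +50 → 50 ≥ 40
  Morley: +65 → 65 < 80
  Orwell: +30 → 30 < 40
Round 3 — Jasper defaults.
  Alder: +40 → 40 < 100
No further defaults.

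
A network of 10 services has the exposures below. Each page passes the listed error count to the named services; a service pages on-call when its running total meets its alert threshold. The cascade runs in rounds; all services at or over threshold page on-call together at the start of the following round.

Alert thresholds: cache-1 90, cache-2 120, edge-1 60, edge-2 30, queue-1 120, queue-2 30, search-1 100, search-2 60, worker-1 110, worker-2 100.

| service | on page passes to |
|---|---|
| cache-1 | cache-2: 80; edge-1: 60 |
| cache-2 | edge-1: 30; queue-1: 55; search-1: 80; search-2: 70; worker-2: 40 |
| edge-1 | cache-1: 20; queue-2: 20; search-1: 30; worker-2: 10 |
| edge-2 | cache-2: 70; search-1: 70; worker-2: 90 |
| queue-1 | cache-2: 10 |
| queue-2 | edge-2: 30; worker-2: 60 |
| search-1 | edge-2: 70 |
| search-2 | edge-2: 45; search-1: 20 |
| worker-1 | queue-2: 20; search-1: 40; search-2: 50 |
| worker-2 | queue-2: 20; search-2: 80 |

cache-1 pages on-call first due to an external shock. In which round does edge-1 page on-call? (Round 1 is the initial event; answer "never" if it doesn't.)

2

Round 1 — cache-1 pages on-call (initial).
  cache-2: +80 → 80 < 120
  edge-1: +60 → 60 ≥ 60
Round 2 — edge-1 pages on-call.
  queue-2: +20 → 20 < 30
  search-1: +30 → 30 < 100
  worker-2: +10 → 10 < 100
No further pages.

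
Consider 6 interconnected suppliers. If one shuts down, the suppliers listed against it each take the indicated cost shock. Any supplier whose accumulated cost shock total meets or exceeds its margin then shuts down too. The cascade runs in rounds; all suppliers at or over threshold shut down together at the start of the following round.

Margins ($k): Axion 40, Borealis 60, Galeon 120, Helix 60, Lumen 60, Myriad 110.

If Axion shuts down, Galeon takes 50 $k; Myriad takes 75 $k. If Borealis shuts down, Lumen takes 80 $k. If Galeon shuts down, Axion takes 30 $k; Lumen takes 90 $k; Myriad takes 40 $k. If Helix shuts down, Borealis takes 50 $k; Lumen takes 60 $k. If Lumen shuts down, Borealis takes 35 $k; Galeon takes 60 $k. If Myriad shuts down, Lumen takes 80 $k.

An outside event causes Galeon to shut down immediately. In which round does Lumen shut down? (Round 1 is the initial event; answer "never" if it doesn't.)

2

Round 1 — Galeon shuts down (initial).
  Axion: +30 → 30 < 40
  Lumen: +90 → 90 ≥ 60
  Myriad: +40 → 40 < 110
Round 2 — Lumen shuts down.
  Borealis: +35 → 35 < 60
No further shutdowns.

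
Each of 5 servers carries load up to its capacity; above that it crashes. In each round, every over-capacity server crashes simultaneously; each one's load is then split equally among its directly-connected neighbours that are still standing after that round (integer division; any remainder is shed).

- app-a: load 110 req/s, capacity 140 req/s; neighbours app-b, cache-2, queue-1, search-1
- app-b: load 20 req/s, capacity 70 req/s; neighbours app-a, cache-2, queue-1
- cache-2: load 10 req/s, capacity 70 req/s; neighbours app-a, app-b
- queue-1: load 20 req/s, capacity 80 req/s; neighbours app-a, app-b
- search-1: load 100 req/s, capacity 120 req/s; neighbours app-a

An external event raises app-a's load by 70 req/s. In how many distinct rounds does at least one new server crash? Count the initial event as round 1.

2

Round 1 — app-a at 180 > 140. app-a crashes.
  app-a sheds 180 req/s to app-b, cache-2, queue-1, search-1: 45 each.
    app-b: 20+45 = 65 ≤ 70
    cache-2: 10+45 = 55 ≤ 70
    queue-1: 20+45 = 65 ≤ 80
    search-1: 100+45 = 145 > 120
Round 2 — search-1 crashes.
  search-1 sheds 145 req/s: no online neighbours, lost.
No further crashes.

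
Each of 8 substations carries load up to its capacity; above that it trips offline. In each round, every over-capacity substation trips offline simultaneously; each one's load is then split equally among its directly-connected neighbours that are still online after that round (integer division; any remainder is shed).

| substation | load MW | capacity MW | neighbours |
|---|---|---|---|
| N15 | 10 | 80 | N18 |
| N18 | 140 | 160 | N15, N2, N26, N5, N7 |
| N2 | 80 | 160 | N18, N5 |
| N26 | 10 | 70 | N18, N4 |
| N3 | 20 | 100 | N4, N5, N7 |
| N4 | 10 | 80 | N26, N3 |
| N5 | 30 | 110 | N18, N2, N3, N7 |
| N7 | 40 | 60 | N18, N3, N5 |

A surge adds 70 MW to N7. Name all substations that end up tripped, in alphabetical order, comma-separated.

N18, N7

Round 1 — N7 at 110 > 60. N7 trips offline.
  N7 sheds 110 MW to N18, N3, N5: 36 each (2 lost).
    N18: 140+36 = 176 > 160
    N3: 20+36 = 56 ≤ 100
    N5: 30+36 = 66 ≤ 110
Round 2 — N18 trips offline.
  N18 sheds 176 MW to N15, N2, N26, N5: 44 each.
    N15: 10+44 = 54 ≤ 80
    N2: 80+44 = 124 ≤ 160
    N26: 10+44 = 54 ≤ 70
    N5: 66+44 = 110 ≤ 110
No further trips.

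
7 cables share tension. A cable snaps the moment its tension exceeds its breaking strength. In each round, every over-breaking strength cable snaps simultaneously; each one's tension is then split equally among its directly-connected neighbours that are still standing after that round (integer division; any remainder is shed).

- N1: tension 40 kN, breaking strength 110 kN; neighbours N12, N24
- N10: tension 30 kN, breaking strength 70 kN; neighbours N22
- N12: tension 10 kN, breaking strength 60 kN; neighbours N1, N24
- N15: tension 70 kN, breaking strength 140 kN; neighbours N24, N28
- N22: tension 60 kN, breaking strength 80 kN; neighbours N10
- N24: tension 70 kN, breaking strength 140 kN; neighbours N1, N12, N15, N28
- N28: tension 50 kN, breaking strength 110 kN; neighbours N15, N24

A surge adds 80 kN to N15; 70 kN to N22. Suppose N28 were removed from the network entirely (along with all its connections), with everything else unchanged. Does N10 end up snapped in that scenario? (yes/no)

yes

With N28 removed:
Round 1 — N15 at 150 > 140; N22 at 130 > 80. N15, N22 snap.
  N15 sheds 150 kN to N24: 150 each.
    N24: 70+150 = 220 > 140
  N22 sheds 130 kN to N10: 130 each.
    N10: 30+130 = 160 > 70
Round 2 — N10, N24 snap.
  N10 sheds 160 kN: no online neighbours, lost.
  N24 sheds 220 kN to N1, N12: 110 each.
    N1: 40+110 = 150 > 110
    N12: 10+110 = 120 > 60
Round 3 — N1, N12 snap.
  N1 sheds 150 kN: no online neighbours, lost.
  N12 sheds 120 kN: no online neighbours, lost.
No further breaks.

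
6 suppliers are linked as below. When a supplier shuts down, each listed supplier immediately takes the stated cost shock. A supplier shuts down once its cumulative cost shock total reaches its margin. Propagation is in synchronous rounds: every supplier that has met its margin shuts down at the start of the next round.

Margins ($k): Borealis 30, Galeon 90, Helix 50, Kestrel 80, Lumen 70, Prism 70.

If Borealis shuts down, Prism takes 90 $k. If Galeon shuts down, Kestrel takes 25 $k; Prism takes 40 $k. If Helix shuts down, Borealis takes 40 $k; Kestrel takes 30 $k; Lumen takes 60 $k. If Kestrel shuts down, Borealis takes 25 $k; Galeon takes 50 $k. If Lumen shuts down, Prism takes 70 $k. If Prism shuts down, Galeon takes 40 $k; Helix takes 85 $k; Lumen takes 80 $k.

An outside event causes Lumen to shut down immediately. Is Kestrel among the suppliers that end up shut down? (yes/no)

Round 1 — Lumen shuts down (initial).
  Prism: +70 → 70 ≥ 70
Round 2 — Prism shuts down.
  Galeon: +40 → 40 < 90
  Helix: +85 → 85 ≥ 50
Round 3 — Helix shuts down.
  Borealis: +40 → 40 ≥ 30
  Kestrel: +30 → 30 < 80
Round 4 — Borealis shuts down.
No further shutdowns.

no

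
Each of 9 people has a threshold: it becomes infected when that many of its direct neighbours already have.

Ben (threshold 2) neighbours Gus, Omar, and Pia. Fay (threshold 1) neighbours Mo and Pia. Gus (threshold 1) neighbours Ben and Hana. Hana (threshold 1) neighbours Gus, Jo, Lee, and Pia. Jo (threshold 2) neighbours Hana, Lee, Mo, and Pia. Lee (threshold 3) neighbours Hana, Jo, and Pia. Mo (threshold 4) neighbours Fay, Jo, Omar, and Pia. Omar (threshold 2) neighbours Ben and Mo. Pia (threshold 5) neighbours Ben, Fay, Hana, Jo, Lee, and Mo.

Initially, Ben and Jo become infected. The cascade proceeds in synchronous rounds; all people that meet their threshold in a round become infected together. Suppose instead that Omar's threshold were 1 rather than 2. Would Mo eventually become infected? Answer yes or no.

no

With Omar's threshold at 1:
Round 1 — Ben, Jo become infected (initial).
Round 2 — checking thresholds:
  Gus: 1 of 2 neighbours ≥ 1, becomes infected.
  Hana: 1 of 4 neighbours ≥ 1, becomes infected.
  Lee: 1 of 3 neighbours < 3, not yet.
  Mo: 1 of 4 neighbours < 4, not yet.
  Omar: 1 of 2 neighbours ≥ 1, becomes infected.
  Pia: 2 of 6 neighbours < 5, not yet.
Round 3 — no new infections; cascade stops.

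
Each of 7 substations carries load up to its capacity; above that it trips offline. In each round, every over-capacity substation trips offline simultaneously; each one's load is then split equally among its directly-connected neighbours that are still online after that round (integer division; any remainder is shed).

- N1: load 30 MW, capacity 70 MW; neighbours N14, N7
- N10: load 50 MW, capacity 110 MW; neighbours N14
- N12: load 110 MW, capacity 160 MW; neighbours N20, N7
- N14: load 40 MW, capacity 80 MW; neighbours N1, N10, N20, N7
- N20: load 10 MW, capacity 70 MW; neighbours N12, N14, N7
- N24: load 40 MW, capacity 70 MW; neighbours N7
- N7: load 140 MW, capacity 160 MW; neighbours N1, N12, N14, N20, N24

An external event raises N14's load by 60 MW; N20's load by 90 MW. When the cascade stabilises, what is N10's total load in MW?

83

Round 1 — N14 at 100 > 80; N20 at 100 > 70. N14, N20 trip offline.
  N14 sheds 100 MW to N1, N10, N7: 33 each (1 lost).
    N1: 30+33 = 63 ≤ 70
    N10: 50+33 = 83 ≤ 110
    N7: 140+33 = 173 > 160
  N20 sheds 100 MW to N12, N7: 50 each.
    N12: 110+50 = 160 ≤ 160
    N7: 173+50 = 223 > 160
Round 2 — N7 trips offline.
  N7 sheds 223 MW to N1, N12, N24: 74 each (1 lost).
    N1: 63+74 = 137 > 70
    N12: 160+74 = 234 > 160
    N24: 40+74 = 114 > 70
Round 3 — N1, N12, N24 trip offline.
  N1 sheds 137 MW: no online neighbours, lost.
  N12 sheds 234 MW: no online neighbours, lost.
  N24 sheds 114 MW: no online neighbours, lost.
No further trips.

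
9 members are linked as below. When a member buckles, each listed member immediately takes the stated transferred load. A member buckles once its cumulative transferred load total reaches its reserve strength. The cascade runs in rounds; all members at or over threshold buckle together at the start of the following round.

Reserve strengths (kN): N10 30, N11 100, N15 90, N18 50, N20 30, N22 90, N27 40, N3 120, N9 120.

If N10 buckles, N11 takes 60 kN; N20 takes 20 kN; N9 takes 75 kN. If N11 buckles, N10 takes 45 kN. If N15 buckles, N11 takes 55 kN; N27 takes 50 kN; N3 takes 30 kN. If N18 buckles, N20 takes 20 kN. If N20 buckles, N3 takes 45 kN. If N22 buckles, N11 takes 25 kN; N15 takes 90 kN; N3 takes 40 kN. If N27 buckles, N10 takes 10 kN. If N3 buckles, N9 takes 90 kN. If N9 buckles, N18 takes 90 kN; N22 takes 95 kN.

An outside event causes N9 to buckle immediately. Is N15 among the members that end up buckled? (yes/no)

yes

Round 1 — N9 buckles (initial).
  N18: +90 → 90 ≥ 50
  N22: +95 → 95 ≥ 90
Round 2 — N18, N22 buckle.
  N11: +25 → 25 < 100
  N15: +90 → 90 ≥ 90
  N20: +20 → 20 < 30
  N3: +40 → 40 < 120
Round 3 — N15 buckles.
  N11: +55 → 80 < 100
  N27: +50 → 50 ≥ 40
  N3: +30 → 70 < 120
Round 4 — N27 buckles.
  N10: +10 → 10 < 30
No further bucklings.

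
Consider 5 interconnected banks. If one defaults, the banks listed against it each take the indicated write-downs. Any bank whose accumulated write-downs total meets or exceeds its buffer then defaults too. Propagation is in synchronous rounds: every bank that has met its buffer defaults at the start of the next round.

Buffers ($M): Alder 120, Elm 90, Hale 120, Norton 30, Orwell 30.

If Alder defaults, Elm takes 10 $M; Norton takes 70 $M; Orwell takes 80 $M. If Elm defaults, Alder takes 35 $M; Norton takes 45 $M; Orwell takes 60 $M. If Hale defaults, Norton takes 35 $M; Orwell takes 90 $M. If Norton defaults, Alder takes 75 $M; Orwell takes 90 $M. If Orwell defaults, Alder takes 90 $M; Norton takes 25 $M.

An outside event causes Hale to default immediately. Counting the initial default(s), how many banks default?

4

Round 1 — Hale defaults (initial).
  Norton: +35 → 35 ≥ 30
  Orwell: +90 → 90 ≥ 30
Round 2 — Norton, Orwell default.
  Alder: +75+90 → 165 ≥ 120
Round 3 — Alder defaults.
  Elm: +10 → 10 < 90
No further defaults.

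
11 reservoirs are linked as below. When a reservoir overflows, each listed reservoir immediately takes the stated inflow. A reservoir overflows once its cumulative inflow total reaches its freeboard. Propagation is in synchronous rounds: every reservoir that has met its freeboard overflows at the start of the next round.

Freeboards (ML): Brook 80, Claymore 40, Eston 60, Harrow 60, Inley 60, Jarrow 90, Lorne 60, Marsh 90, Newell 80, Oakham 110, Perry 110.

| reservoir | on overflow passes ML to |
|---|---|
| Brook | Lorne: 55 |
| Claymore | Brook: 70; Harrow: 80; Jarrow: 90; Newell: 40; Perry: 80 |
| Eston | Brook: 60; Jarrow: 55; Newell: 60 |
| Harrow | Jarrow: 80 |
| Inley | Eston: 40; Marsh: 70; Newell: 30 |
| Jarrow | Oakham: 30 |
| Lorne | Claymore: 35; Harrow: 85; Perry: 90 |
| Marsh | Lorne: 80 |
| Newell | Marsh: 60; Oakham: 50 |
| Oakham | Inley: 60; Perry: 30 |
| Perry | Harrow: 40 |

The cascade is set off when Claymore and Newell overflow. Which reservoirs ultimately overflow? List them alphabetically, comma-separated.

Round 1 — Claymore, Newell overflow (initial).
  Brook: +70 → 70 < 80
  Harrow: +80 → 80 ≥ 60
  Jarrow: +90 → 90 ≥ 90
  Marsh: +60 → 60 < 90
  Oakham: +50 → 50 < 110
  Perry: +80 → 80 < 110
Round 2 — Harrow, Jarrow overflow.
  Oakham: +30 → 80 < 110
No further overflows.

Claymore, Harrow, Jarrow, Newell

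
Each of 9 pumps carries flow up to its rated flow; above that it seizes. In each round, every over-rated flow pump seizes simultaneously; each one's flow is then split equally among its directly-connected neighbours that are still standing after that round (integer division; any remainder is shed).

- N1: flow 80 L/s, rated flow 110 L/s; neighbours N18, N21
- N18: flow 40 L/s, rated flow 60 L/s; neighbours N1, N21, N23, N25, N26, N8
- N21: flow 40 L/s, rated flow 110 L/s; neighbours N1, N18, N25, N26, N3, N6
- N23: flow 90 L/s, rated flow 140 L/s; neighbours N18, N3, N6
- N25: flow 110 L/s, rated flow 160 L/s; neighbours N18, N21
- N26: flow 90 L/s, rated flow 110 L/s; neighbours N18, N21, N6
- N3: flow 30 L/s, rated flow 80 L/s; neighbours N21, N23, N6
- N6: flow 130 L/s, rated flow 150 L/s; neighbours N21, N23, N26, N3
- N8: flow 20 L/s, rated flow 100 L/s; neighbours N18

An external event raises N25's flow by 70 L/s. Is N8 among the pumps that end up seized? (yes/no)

no

Round 1 — N25 at 180 > 160. N25 seizes.
  N25 sheds 180 L/s to N18, N21: 90 each.
    N18: 40+90 = 130 > 60
    N21: 40+90 = 130 > 110
Round 2 — N18, N21 seize.
  N18 sheds 130 L/s to N1, N23, N26, N8: 32 each (2 lost).
    N1: 80+32 = 112 > 110
    N23: 90+32 = 122 ≤ 140
    N26: 90+32 = 122 > 110
    N8: 20+32 = 52 ≤ 100
  N21 sheds 130 L/s to N1, N26, N3, N6: 32 each (2 lost).
    N1: 112+32 = 144 > 110
    N26: 122+32 = 154 > 110
    N3: 30+32 = 62 ≤ 80
    N6: 130+32 = 162 > 150
Round 3 — N1, N26, N6 seize.
  N1 sheds 144 L/s: no online neighbours, lost.
  N26 sheds 154 L/s: no online neighbours, lost.
  N6 sheds 162 L/s to N23, N3: 81 each.
    N23: 122+81 = 203 > 140
    N3: 62+81 = 143 > 80
Round 4 — N23, N3 seize.
  N23 sheds 203 L/s: no online neighbours, lost.
  N3 sheds 143 L/s: no online neighbours, lost.
No further seizures.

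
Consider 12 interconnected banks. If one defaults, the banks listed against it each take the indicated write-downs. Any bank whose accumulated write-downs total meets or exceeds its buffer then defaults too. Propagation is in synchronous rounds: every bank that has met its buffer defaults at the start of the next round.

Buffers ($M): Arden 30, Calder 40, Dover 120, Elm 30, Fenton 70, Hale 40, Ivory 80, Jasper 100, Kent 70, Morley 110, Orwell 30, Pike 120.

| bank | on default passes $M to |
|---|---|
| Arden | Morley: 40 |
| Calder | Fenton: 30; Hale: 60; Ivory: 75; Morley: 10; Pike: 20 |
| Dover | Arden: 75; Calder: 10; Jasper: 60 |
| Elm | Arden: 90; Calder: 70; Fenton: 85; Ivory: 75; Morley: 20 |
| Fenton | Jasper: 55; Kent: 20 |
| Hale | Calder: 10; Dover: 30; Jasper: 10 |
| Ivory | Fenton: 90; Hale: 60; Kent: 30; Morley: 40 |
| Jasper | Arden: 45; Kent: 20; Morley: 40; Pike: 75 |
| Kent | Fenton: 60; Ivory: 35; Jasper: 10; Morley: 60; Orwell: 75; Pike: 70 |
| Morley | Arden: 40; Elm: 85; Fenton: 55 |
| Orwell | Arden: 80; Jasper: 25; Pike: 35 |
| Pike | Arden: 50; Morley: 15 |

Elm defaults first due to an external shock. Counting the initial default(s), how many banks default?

Round 1 — Elm defaults (initial).
  Arden: +90 → 90 ≥ 30
  Calder: +70 → 70 ≥ 40
  Fenton: +85 → 85 ≥ 70
  Ivory: +75 → 75 < 80
  Morley: +20 → 20 < 110
Round 2 — Arden, Calder, Fenton default.
  Hale: +60 → 60 ≥ 40
  Ivory: +75 → 150 ≥ 80
  Jasper: +55 → 55 < 100
  Kent: +20 → 20 < 70
  Morley: +40+10 → 70 < 110
  Pike: +20 → 20 < 120
Round 3 — Hale, Ivory default.
  Dover: +30 → 30 < 120
  Jasper: +10 → 65 < 100
  Kent: +30 → 50 < 70
  Morley: +40 → 110 ≥ 110
Round 4 — Morley defaults.
No further defaults.

7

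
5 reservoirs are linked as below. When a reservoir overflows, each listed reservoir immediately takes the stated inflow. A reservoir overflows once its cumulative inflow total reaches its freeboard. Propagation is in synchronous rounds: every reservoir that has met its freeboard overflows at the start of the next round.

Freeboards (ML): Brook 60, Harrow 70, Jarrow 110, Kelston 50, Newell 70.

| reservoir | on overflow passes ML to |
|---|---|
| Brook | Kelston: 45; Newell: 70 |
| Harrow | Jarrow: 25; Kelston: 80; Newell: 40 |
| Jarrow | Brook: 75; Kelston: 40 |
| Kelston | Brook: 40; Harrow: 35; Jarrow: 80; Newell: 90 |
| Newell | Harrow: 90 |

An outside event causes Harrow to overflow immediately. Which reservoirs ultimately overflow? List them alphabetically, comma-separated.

Round 1 — Harrow overflows (initial).
  Jarrow: +25 → 25 < 110
  Kelston: +80 → 80 ≥ 50
  Newell: +40 → 40 < 70
Round 2 — Kelston overflows.
  Brook: +40 → 40 < 60
  Jarrow: +80 → 105 < 110
  Newell: +90 → 130 ≥ 70
Round 3 — Newell overflows.
No further overflows.

Harrow, Kelston, Newell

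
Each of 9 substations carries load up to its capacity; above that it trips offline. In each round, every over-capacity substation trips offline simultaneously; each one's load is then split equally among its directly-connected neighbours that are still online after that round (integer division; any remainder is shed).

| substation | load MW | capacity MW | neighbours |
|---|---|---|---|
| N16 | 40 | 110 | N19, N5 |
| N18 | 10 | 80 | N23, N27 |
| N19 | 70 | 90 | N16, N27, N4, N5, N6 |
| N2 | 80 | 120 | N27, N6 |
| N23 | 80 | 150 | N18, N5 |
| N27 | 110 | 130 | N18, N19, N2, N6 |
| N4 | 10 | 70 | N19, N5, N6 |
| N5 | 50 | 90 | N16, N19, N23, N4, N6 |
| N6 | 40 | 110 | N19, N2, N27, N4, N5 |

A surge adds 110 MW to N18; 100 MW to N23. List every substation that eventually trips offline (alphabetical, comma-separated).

N16, N18, N19, N2, N23, N27, N4, N5, N6

Round 1 — N18 at 120 > 80; N23 at 180 > 150. N18, N23 trip offline.
  N18 sheds 120 MW to N27: 120 each.
    N27: 110+120 = 230 > 130
  N23 sheds 180 MW to N5: 180 each.
    N5: 50+180 = 230 > 90
Round 2 — N27, N5 trip offline.
  N27 sheds 230 MW to N19, N2, N6: 76 each (2 lost).
    N19: 70+76 = 146 > 90
    N2: 80+76 = 156 > 120
    N6: 40+76 = 116 > 110
  N5 sheds 230 MW to N16, N19, N4, N6: 57 each (2 lost).
    N16: 40+57 = 97 ≤ 110
    N19: 146+57 = 203 > 90
    N4: 10+57 = 67 ≤ 70
    N6: 116+57 = 173 > 110
Round 3 — N19, N2, N6 trip offline.
  N19 sheds 203 MW to N16, N4: 101 each (1 lost).
    N16: 97+101 = 198 > 110
    N4: 67+101 = 168 > 70
  N2 sheds 156 MW: no online neighbours, lost.
  N6 sheds 173 MW to N4: 173 each.
    N4: 168+173 = 341 > 70
Round 4 — N16, N4 trip offline.
  N16 sheds 198 MW: no online neighbours, lost.
  N4 sheds 341 MW: no online neighbours, lost.
No further trips.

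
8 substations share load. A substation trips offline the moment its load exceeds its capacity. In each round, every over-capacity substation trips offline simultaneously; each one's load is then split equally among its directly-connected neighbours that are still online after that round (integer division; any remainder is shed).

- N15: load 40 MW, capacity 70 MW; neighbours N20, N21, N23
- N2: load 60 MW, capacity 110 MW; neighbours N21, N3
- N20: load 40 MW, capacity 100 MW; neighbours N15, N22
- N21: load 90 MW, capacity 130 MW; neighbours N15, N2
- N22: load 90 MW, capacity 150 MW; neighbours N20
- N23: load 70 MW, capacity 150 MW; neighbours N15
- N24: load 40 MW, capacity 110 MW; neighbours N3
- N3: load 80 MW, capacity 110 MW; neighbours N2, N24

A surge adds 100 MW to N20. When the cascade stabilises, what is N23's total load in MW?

125

Round 1 — N20 at 140 > 100. N20 trips offline.
  N20 sheds 140 MW to N15, N22: 70 each.
    N15: 40+70 = 110 > 70
    N22: 90+70 = 160 > 150
Round 2 — N15, N22 trip offline.
  N15 sheds 110 MW to N21, N23: 55 each.
    N21: 90+55 = 145 > 130
    N23: 70+55 = 125 ≤ 150
  N22 sheds 160 MW: no online neighbours, lost.
Round 3 — N21 trips offline.
  N21 sheds 145 MW to N2: 145 each.
    N2: 60+145 = 205 > 110
Round 4 — N2 trips offline.
  N2 sheds 205 MW to N3: 205 each.
    N3: 80+205 = 285 > 110
Round 5 — N3 trips offline.
  N3 sheds 285 MW to N24: 285 each.
    N24: 40+285 = 325 > 110
Round 6 — N24 trips offline.
  N24 sheds 325 MW: no online neighbours, lost.
No further trips.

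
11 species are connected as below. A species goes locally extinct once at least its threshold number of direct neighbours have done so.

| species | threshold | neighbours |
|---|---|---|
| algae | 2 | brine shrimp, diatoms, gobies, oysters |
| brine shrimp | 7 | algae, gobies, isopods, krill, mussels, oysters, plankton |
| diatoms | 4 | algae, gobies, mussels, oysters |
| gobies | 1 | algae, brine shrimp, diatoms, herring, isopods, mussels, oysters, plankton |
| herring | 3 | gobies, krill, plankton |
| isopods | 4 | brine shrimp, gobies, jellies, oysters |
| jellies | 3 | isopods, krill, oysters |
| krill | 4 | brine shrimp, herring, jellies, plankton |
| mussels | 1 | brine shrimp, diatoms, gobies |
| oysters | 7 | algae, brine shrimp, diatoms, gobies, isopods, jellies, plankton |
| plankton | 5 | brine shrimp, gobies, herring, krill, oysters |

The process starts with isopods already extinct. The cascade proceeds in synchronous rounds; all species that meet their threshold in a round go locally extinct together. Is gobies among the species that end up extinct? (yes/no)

Round 1 — isopods goes locally extinct (initial).
Round 2 — checking thresholds:
  brine shrimp: 1 of 7 neighbours < 7, not yet.
  gobies: 1 of 8 neighbours ≥ 1, goes locally extinct.
  jellies: 1 of 3 neighbours < 3, not yet.
  oysters: 1 of 7 neighbours < 7, not yet.
Round 3 — checking thresholds:
  algae: 1 of 4 neighbours < 2, not yet.
  brine shrimp: 2 of 7 neighbours < 7, not yet.
  diatoms: 1 of 4 neighbours < 4, not yet.
  herring: 1 of 3 neighbours < 3, not yet.
  jellies: 1 of 3 neighbours < 3, not yet.
  mussels: 1 of 3 neighbours ≥ 1, goes locally extinct.
  oysters: 2 of 7 neighbours < 7, not yet.
  plankton: 1 of 5 neighbours < 5, not yet.
Round 4 — no new extinctions; cascade stops.

yes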